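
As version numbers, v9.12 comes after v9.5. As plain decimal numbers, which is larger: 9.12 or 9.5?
9.5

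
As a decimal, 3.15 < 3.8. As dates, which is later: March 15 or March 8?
March 15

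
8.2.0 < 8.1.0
False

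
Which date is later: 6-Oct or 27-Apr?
6-Oct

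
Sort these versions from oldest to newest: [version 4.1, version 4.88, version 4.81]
[version 4.1, version 4.81, version 4.88]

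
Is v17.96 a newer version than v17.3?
Yes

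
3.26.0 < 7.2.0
True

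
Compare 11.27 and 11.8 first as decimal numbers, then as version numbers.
As decimals: 11.27 < 11.8. As versions: v11.27 > v11.8 (minor version 27 > 8).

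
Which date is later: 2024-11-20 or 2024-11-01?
2024-11-20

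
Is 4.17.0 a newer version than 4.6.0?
Yes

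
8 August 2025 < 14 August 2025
True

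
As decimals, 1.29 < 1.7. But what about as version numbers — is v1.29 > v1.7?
True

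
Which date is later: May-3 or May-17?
May-17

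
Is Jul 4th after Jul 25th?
No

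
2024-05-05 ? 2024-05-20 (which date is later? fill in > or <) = <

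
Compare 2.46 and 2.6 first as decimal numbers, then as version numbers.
As decimals: 2.46 < 2.6. As versions: v2.46 > v2.6 (minor version 46 > 6).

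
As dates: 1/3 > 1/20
False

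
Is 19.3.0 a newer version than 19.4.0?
No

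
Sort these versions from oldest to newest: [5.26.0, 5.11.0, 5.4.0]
[5.4.0, 5.11.0, 5.26.0]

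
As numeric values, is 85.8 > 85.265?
True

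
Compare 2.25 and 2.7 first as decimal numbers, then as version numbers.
As decimals: 2.25 < 2.7. As versions: v2.25 > v2.7 (minor version 25 > 7).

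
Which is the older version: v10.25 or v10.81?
v10.25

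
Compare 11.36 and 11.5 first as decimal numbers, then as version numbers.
As decimals: 11.36 < 11.5. As versions: v11.36 > v11.5 (minor version 36 > 5).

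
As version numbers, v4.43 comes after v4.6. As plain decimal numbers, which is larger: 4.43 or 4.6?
4.6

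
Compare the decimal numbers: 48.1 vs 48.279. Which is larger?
48.279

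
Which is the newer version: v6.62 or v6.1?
v6.62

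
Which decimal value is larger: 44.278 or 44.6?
44.6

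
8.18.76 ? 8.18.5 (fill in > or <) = >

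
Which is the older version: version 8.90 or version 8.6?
version 8.6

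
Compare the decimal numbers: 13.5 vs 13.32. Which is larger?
13.5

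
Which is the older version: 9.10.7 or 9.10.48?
9.10.7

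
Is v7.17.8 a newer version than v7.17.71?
No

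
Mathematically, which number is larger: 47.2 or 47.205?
47.205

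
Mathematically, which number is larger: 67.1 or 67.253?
67.253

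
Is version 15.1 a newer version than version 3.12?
Yes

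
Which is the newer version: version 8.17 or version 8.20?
version 8.20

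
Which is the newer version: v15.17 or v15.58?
v15.58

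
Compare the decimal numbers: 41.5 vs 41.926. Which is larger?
41.926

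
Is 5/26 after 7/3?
No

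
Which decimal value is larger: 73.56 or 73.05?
73.56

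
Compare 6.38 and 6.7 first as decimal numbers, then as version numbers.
As decimals: 6.38 < 6.7. As versions: v6.38 > v6.7 (minor version 38 > 7).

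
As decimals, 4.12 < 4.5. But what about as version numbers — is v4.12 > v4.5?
True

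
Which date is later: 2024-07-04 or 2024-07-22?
2024-07-22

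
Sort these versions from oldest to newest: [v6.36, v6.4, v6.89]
[v6.4, v6.36, v6.89]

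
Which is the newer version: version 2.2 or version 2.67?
version 2.67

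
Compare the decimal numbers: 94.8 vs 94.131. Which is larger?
94.8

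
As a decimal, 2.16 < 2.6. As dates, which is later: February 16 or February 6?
February 16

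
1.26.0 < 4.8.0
True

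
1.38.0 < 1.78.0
True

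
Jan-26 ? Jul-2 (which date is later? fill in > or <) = <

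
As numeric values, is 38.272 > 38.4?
False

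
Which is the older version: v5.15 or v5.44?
v5.15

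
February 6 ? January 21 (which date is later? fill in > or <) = >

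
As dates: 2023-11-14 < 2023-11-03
False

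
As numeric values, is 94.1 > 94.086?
True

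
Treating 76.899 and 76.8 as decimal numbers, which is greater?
76.899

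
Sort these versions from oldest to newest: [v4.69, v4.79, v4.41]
[v4.41, v4.69, v4.79]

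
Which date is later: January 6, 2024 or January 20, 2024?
January 20, 2024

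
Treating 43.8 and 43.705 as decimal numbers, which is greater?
43.8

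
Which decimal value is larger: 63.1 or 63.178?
63.178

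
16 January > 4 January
True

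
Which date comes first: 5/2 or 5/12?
5/2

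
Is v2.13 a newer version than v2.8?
Yes. Version numbers are compared segment by segment as integers, not as decimals: minor version 13 > 8, so v2.13 > v2.8 (even though the decimal 2.13 < 2.8).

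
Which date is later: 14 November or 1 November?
14 November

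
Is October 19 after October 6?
Yes. Day 19 comes after day 6 in October — this is a date comparison, not a decimal one (the decimal 10.19 would be smaller than 10.6).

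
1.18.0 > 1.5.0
True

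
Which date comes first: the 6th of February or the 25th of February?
the 6th of February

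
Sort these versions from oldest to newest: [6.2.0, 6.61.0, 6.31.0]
[6.2.0, 6.31.0, 6.61.0]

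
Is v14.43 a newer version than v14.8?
Yes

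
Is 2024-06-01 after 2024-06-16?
No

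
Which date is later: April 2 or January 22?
April 2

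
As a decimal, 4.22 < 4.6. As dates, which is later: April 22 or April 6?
April 22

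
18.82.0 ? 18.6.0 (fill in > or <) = >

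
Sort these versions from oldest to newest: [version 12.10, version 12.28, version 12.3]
[version 12.3, version 12.10, version 12.28]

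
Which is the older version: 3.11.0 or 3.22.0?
3.11.0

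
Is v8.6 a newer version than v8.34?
No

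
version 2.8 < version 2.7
False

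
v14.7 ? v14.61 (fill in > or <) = <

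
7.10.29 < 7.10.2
False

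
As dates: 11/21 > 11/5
True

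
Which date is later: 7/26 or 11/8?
11/8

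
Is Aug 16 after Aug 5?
Yes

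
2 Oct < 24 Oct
True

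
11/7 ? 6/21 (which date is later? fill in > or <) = >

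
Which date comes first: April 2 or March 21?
March 21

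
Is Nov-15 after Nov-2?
Yes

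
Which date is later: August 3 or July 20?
August 3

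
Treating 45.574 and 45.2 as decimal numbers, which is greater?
45.574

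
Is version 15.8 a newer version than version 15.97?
No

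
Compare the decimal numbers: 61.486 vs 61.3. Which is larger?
61.486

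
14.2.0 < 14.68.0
True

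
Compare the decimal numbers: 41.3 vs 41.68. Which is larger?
41.68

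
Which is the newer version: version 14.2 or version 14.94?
version 14.94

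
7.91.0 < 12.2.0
True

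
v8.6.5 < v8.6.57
True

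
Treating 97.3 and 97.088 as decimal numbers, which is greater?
97.3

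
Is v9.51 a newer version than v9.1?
Yes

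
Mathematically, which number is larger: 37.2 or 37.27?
37.27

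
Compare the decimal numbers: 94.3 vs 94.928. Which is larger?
94.928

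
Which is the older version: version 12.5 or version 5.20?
version 5.20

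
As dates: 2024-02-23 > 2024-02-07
True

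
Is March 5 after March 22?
No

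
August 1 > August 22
False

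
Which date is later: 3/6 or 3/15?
3/15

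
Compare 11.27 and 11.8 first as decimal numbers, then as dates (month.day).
As decimals: 11.27 < 11.8. As dates: 11/27 is later than 11/8 (day 27 > day 8).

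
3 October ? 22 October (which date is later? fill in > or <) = <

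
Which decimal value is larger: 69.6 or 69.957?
69.957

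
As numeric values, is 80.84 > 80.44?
True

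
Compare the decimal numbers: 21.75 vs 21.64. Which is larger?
21.75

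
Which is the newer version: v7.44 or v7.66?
v7.66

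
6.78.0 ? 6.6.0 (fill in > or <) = >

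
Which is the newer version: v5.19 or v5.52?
v5.52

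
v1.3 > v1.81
False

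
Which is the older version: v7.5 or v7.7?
v7.5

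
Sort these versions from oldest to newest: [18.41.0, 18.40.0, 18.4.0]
[18.4.0, 18.40.0, 18.41.0]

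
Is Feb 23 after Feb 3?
Yes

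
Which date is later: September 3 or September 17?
September 17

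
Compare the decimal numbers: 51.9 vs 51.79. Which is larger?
51.9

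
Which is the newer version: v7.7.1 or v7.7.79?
v7.7.79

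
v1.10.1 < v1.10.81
True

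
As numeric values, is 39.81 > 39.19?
True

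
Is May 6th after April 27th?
Yes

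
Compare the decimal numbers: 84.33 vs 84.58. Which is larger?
84.58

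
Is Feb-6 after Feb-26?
No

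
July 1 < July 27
True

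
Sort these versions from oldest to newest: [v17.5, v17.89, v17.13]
[v17.5, v17.13, v17.89]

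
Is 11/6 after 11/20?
No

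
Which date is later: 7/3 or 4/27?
7/3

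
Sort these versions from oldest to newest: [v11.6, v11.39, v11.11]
[v11.6, v11.11, v11.39]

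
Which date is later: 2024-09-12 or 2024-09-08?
2024-09-12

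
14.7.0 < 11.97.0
False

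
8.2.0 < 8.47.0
True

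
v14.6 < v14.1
False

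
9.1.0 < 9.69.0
True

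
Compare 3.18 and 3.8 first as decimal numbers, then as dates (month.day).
As decimals: 3.18 < 3.8. As dates: 3/18 is later than 3/8 (day 18 > day 8).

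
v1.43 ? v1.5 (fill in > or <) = >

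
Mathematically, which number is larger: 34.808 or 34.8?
34.808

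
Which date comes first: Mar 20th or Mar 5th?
Mar 5th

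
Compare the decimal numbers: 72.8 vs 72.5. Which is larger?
72.8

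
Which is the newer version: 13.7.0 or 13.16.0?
13.16.0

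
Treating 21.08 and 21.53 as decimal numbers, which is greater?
21.53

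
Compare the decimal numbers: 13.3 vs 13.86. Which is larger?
13.86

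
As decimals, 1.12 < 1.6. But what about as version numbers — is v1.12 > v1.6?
True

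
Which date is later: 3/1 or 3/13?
3/13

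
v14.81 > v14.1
True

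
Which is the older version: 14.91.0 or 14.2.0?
14.2.0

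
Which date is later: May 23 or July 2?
July 2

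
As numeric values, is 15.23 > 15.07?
True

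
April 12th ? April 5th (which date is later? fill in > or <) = >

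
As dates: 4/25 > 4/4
True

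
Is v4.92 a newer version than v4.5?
Yes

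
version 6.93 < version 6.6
False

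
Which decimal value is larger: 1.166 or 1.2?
1.2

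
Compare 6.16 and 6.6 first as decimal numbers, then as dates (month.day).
As decimals: 6.16 < 6.6. As dates: 6/16 is later than 6/6 (day 16 > day 6).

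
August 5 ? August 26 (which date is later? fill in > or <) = <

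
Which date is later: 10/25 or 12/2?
12/2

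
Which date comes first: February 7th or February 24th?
February 7th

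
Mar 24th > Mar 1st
True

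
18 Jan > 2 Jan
True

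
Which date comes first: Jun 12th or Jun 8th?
Jun 8th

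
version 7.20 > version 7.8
True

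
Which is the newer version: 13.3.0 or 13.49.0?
13.49.0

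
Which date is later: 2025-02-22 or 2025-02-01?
2025-02-22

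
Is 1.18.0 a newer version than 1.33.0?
No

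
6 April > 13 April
False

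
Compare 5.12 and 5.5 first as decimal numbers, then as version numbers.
As decimals: 5.12 < 5.5. As versions: v5.12 > v5.5 (minor version 12 > 5).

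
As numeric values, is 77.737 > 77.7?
True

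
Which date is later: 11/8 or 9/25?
11/8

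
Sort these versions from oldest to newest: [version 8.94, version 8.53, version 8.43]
[version 8.43, version 8.53, version 8.94]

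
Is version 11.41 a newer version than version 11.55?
No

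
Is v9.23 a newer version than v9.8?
Yes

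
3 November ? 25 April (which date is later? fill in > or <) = >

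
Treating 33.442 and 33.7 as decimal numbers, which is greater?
33.7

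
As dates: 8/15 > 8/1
True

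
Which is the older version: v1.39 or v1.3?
v1.3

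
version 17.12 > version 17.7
True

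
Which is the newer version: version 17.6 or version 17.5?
version 17.6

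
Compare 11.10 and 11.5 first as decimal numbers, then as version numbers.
As decimals: 11.10 < 11.5. As versions: v11.10 > v11.5 (minor version 10 > 5).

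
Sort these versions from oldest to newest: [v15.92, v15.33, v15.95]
[v15.33, v15.92, v15.95]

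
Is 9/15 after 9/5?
Yes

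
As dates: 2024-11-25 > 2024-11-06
True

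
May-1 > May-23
False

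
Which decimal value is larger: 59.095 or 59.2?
59.2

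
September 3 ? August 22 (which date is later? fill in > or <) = >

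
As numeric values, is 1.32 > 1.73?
False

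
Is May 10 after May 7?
Yes. Day 10 comes after day 7 in May — this is a date comparison, not a decimal one (the decimal 5.10 would be smaller than 5.7).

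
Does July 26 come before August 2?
Yes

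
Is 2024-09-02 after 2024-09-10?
No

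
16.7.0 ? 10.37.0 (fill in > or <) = >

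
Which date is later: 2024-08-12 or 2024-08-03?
2024-08-12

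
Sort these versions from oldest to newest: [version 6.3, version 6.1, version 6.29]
[version 6.1, version 6.3, version 6.29]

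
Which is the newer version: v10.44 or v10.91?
v10.91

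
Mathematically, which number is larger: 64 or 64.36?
64.36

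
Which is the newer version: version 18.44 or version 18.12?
version 18.44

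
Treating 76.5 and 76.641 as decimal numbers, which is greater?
76.641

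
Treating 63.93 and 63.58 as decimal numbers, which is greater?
63.93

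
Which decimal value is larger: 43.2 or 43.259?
43.259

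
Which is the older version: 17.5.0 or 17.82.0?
17.5.0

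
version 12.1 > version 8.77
True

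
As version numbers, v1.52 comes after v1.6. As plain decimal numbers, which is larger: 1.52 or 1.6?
1.6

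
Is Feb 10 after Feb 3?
Yes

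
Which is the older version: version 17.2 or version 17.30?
version 17.2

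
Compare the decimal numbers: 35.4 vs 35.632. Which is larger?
35.632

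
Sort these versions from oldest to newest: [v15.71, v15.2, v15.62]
[v15.2, v15.62, v15.71]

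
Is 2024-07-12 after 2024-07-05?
Yes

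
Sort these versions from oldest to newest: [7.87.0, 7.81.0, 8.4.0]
[7.81.0, 7.87.0, 8.4.0]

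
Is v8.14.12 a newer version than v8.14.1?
Yes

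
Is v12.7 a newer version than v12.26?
No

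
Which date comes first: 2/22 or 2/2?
2/2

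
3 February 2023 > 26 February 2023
False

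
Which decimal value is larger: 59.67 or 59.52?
59.67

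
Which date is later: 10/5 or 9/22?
10/5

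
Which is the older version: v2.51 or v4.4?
v2.51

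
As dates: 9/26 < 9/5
False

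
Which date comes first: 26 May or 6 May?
6 May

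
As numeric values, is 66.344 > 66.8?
False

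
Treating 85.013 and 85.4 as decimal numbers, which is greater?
85.4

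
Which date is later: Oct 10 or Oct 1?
Oct 10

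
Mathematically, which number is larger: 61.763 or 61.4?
61.763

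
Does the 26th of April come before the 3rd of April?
No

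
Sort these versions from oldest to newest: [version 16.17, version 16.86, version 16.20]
[version 16.17, version 16.20, version 16.86]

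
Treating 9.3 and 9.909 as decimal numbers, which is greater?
9.909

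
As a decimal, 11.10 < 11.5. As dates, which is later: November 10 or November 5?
November 10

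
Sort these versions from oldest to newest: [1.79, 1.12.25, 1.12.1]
[1.12.1, 1.12.25, 1.79]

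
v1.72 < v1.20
False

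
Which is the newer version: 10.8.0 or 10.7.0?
10.8.0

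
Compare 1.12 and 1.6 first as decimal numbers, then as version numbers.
As decimals: 1.12 < 1.6. As versions: v1.12 > v1.6 (minor version 12 > 6).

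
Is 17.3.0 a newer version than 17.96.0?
No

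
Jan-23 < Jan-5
False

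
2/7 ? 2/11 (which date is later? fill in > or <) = <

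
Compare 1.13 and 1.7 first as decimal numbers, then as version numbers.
As decimals: 1.13 < 1.7. As versions: v1.13 > v1.7 (minor version 13 > 7).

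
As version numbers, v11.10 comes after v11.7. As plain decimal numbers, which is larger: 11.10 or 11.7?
11.7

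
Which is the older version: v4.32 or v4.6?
v4.6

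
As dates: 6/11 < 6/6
False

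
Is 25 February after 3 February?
Yes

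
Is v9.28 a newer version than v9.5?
Yes. Version numbers are compared segment by segment as integers, not as decimals: minor version 28 > 5, so v9.28 > v9.5 (even though the decimal 9.28 < 9.5).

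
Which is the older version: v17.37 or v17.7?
v17.7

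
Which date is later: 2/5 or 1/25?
2/5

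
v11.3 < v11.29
True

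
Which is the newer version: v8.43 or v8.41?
v8.43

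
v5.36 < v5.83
True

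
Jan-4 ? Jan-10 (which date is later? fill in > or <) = <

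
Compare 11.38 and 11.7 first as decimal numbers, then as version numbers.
As decimals: 11.38 < 11.7. As versions: v11.38 > v11.7 (minor version 38 > 7).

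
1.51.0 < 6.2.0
True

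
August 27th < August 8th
False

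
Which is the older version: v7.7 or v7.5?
v7.5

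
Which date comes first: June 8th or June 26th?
June 8th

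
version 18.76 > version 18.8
True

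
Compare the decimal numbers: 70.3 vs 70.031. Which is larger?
70.3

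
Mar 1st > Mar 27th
False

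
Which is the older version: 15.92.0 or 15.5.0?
15.5.0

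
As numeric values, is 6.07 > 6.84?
False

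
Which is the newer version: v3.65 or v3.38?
v3.65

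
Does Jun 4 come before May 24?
No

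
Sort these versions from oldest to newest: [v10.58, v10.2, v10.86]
[v10.2, v10.58, v10.86]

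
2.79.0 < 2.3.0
False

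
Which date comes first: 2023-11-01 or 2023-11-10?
2023-11-01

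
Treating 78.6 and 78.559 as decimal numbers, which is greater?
78.6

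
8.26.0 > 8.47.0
False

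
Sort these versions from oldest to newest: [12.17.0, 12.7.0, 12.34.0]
[12.7.0, 12.17.0, 12.34.0]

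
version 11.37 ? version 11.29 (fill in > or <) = >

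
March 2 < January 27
False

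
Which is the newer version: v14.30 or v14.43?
v14.43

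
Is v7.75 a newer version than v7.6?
Yes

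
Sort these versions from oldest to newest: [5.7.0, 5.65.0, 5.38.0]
[5.7.0, 5.38.0, 5.65.0]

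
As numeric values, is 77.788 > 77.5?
True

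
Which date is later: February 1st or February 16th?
February 16th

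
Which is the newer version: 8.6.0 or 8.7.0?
8.7.0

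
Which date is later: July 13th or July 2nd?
July 13th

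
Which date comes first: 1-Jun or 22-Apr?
22-Apr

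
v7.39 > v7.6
True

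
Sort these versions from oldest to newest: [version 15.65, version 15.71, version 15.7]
[version 15.7, version 15.65, version 15.71]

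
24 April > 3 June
False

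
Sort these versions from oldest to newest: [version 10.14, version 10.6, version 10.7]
[version 10.6, version 10.7, version 10.14]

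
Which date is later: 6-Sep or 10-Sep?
10-Sep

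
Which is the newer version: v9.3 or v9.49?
v9.49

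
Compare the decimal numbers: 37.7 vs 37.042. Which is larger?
37.7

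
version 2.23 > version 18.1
False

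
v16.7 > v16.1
True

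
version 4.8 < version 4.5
False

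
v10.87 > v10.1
True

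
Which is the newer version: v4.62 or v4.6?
v4.62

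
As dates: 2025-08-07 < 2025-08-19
True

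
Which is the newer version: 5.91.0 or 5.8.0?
5.91.0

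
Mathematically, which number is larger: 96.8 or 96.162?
96.8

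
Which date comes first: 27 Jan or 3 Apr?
27 Jan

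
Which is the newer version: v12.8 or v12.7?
v12.8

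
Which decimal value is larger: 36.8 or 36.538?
36.8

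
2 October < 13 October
True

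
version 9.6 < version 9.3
False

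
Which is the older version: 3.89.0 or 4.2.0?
3.89.0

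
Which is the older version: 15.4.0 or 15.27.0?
15.4.0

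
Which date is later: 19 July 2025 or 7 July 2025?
19 July 2025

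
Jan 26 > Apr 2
False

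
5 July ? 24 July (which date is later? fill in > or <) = <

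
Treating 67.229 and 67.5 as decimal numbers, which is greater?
67.5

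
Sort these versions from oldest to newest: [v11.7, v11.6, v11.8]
[v11.6, v11.7, v11.8]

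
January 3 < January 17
True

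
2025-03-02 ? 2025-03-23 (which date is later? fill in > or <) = <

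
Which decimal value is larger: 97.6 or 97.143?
97.6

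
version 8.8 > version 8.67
False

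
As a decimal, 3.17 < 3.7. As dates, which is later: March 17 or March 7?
March 17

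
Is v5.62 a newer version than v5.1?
Yes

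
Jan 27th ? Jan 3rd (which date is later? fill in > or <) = >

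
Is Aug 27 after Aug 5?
Yes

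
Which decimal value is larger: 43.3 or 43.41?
43.41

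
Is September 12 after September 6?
Yes. Day 12 comes after day 6 in September — this is a date comparison, not a decimal one (the decimal 9.12 would be smaller than 9.6).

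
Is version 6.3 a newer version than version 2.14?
Yes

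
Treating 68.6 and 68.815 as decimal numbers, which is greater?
68.815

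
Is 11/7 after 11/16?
No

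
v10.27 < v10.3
False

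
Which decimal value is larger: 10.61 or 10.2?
10.61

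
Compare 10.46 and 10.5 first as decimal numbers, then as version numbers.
As decimals: 10.46 < 10.5. As versions: v10.46 > v10.5 (minor version 46 > 5).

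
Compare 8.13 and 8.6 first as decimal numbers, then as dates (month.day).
As decimals: 8.13 < 8.6. As dates: 8/13 is later than 8/6 (day 13 > day 6).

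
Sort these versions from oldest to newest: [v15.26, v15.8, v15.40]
[v15.8, v15.26, v15.40]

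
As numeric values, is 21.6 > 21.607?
False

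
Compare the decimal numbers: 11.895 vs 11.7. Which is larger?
11.895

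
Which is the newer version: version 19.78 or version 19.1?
version 19.78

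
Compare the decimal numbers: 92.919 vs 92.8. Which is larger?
92.919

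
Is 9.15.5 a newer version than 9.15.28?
No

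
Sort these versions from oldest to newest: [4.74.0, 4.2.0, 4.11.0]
[4.2.0, 4.11.0, 4.74.0]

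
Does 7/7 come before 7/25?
Yes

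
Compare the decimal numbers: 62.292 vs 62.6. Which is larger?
62.6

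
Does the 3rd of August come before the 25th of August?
Yes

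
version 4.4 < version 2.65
False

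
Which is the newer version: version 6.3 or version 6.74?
version 6.74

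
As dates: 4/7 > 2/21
True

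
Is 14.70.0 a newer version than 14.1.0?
Yes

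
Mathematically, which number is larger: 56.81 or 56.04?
56.81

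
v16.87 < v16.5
False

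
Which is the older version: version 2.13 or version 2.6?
version 2.6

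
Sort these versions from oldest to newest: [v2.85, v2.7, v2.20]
[v2.7, v2.20, v2.85]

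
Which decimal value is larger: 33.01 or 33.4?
33.4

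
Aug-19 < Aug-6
False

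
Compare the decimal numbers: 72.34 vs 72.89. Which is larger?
72.89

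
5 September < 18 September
True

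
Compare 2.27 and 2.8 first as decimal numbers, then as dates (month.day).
As decimals: 2.27 < 2.8. As dates: 2/27 is later than 2/8 (day 27 > day 8).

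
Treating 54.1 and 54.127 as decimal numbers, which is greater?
54.127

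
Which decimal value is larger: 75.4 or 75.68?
75.68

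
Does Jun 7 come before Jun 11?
Yes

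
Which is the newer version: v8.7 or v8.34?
v8.34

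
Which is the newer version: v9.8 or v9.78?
v9.78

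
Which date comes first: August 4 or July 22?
July 22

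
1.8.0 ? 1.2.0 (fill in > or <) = >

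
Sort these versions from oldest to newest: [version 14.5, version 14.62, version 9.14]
[version 9.14, version 14.5, version 14.62]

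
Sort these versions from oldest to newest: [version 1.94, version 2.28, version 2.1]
[version 1.94, version 2.1, version 2.28]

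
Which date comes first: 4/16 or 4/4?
4/4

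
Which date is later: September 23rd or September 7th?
September 23rd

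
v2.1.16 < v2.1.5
False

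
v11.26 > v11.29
False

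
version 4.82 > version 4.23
True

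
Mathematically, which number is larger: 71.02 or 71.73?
71.73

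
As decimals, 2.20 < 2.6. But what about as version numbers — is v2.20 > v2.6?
True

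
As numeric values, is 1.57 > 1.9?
False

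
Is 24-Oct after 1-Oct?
Yes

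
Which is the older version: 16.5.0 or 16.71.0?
16.5.0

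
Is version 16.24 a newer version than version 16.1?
Yes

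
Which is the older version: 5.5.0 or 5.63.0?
5.5.0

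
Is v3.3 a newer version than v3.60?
No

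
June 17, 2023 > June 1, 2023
True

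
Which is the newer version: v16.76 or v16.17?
v16.76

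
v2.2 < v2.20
True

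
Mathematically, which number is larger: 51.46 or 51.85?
51.85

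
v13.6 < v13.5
False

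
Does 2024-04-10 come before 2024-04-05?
No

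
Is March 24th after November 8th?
No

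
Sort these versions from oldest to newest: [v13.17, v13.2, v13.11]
[v13.2, v13.11, v13.17]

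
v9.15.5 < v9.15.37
True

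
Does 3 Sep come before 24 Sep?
Yes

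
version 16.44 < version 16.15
False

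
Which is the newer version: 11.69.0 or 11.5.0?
11.69.0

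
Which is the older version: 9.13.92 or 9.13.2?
9.13.2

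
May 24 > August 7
False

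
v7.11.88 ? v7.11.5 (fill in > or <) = >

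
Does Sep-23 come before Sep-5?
No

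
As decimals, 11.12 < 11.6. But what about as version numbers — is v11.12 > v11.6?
True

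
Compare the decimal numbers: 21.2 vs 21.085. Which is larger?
21.2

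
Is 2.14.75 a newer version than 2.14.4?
Yes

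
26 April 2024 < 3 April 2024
False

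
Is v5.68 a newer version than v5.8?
Yes. Version numbers are compared segment by segment as integers, not as decimals: minor version 68 > 8, so v5.68 > v5.8 (even though the decimal 5.68 < 5.8).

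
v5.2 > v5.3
False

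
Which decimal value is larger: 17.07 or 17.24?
17.24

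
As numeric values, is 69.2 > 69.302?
False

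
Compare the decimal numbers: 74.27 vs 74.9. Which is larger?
74.9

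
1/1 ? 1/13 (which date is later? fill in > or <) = <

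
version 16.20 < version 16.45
True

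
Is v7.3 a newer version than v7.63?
No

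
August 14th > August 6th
True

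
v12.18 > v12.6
True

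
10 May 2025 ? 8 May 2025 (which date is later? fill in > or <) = >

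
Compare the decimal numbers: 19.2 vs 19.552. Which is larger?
19.552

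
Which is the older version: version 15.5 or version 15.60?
version 15.5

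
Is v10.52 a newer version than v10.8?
Yes. Version numbers are compared segment by segment as integers, not as decimals: minor version 52 > 8, so v10.52 > v10.8 (even though the decimal 10.52 < 10.8).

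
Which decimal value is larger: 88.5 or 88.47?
88.5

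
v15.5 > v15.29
False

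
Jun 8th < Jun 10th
True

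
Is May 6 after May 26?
No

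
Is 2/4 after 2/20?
No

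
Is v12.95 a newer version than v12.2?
Yes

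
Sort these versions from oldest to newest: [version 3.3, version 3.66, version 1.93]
[version 1.93, version 3.3, version 3.66]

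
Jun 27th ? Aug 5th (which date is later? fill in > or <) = <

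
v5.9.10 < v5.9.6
False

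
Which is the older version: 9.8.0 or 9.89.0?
9.8.0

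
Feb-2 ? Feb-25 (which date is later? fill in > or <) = <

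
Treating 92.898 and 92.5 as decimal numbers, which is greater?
92.898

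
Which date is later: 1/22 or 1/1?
1/22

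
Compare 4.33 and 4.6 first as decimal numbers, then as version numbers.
As decimals: 4.33 < 4.6. As versions: v4.33 > v4.6 (minor version 33 > 6).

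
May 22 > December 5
False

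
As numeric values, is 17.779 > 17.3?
True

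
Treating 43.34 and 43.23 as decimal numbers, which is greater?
43.34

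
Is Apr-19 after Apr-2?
Yes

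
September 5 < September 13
True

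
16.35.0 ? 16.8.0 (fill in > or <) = >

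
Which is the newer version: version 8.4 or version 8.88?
version 8.88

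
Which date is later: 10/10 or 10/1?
10/10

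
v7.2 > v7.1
True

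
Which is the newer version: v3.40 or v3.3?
v3.40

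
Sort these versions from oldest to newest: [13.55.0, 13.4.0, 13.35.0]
[13.4.0, 13.35.0, 13.55.0]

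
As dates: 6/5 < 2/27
False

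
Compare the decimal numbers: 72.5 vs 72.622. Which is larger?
72.622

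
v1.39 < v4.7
True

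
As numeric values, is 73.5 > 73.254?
True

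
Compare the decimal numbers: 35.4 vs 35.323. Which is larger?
35.4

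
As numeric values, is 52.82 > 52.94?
False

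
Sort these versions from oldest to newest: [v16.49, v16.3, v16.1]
[v16.1, v16.3, v16.49]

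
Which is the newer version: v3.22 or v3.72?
v3.72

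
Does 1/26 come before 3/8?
Yes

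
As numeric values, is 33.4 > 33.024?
True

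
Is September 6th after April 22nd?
Yes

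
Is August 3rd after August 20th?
No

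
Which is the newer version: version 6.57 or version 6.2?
version 6.57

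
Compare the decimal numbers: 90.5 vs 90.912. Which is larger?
90.912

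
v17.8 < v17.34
True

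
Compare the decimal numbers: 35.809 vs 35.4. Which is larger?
35.809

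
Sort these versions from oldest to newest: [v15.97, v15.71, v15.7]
[v15.7, v15.71, v15.97]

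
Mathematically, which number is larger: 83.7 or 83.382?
83.7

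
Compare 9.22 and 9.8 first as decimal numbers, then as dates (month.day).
As decimals: 9.22 < 9.8. As dates: 9/22 is later than 9/8 (day 22 > day 8).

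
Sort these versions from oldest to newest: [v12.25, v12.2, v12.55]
[v12.2, v12.25, v12.55]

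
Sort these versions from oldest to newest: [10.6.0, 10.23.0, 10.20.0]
[10.6.0, 10.20.0, 10.23.0]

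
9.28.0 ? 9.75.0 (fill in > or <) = <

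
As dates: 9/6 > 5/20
True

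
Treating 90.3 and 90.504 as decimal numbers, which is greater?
90.504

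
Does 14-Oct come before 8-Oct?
No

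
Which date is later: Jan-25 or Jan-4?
Jan-25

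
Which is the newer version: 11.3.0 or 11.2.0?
11.3.0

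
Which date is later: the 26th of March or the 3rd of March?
the 26th of March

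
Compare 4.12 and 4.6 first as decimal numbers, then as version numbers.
As decimals: 4.12 < 4.6. As versions: v4.12 > v4.6 (minor version 12 > 6).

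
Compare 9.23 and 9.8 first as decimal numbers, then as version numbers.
As decimals: 9.23 < 9.8. As versions: v9.23 > v9.8 (minor version 23 > 8).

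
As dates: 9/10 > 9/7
True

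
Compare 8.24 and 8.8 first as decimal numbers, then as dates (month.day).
As decimals: 8.24 < 8.8. As dates: 8/24 is later than 8/8 (day 24 > day 8).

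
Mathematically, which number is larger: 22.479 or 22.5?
22.5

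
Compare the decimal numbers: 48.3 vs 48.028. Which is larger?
48.3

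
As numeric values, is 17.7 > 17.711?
False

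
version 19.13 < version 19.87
True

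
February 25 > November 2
False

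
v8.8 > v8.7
True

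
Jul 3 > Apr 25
True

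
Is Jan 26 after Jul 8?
No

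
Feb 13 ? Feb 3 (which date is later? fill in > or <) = >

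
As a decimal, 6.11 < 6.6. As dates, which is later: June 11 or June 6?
June 11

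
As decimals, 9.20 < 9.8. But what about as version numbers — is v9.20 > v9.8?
True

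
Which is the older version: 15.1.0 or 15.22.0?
15.1.0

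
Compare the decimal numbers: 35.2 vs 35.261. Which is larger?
35.261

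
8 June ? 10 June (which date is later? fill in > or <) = <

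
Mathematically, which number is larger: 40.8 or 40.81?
40.81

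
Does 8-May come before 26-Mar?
No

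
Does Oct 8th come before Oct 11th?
Yes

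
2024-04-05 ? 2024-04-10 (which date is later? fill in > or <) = <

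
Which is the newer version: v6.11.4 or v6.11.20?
v6.11.20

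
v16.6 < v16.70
True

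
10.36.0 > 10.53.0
False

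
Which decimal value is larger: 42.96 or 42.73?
42.96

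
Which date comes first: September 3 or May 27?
May 27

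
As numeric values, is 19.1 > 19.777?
False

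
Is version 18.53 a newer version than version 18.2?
Yes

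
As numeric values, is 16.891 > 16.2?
True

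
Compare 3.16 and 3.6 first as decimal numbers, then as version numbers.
As decimals: 3.16 < 3.6. As versions: v3.16 > v3.6 (minor version 16 > 6).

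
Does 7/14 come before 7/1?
No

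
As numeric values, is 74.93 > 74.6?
True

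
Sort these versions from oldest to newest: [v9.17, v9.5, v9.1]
[v9.1, v9.5, v9.17]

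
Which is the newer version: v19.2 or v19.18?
v19.18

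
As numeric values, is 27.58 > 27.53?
True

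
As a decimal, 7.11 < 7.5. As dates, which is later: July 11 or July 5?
July 11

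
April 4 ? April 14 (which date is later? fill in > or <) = <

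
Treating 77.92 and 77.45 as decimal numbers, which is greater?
77.92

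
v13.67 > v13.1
True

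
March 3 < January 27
False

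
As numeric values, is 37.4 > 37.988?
False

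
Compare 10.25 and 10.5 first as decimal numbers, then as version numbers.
As decimals: 10.25 < 10.5. As versions: v10.25 > v10.5 (minor version 25 > 5).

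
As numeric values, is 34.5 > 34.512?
False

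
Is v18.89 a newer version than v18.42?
Yes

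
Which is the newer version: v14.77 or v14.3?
v14.77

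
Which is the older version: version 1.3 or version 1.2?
version 1.2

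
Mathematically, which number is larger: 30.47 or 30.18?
30.47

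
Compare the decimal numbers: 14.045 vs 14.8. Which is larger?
14.8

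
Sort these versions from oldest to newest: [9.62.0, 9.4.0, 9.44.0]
[9.4.0, 9.44.0, 9.62.0]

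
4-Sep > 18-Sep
False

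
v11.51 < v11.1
False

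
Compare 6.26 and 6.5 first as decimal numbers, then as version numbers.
As decimals: 6.26 < 6.5. As versions: v6.26 > v6.5 (minor version 26 > 5).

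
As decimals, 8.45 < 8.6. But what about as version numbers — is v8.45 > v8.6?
True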